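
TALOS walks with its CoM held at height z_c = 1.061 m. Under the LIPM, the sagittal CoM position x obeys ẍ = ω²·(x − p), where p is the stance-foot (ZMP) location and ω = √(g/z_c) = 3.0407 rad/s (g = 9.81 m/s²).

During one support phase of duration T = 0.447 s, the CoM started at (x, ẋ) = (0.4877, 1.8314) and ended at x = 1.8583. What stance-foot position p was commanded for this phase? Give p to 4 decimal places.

ωT = 3.0407·0.447 = 1.359193; cosh(ωT) = 2.074959, sinh(ωT) = 1.818091
x(T) = p + (x₀−p)·cosh(ωT) + (ẋ₀/ω)·sinh(ωT) ⇒ p·(1 − cosh) = x(T) − x₀·cosh − (ẋ₀/ω)·sinh
numerator   = 1.8583 − (0.4877)·2.074959 − (1.8314/3.0407)·1.818091 = -0.248686
denominator = 1 − 2.074959 = -1.074959
p = -0.248686 / -1.074959 = 0.2313

p = 0.2313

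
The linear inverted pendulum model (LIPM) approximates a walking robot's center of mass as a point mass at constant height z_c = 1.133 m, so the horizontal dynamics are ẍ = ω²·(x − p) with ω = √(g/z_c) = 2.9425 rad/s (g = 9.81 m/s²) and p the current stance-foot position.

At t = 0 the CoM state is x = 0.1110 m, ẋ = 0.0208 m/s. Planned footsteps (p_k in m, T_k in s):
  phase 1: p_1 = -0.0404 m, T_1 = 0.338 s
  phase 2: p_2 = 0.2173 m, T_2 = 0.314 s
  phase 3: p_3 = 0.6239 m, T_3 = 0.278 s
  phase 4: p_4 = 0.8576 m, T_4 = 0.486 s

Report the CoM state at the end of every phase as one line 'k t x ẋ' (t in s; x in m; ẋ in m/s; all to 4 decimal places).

1 0.3380 0.2005 0.5518
2 0.6520 0.3918 0.7521
3 0.9300 0.5429 0.3950
4 1.4160 0.4268 -0.9514

phase 1: p=-0.0404, T=0.338, ωT=0.994565, cosh=1.536716, sinh=1.166832; start (x,ẋ)=(0.111000, 0.020800) → end (x,ẋ)=(0.200507, 0.551781)
phase 2: p=0.2173, T=0.314, ωT=0.923945, cosh=1.458080, sinh=1.061130; start (x,ẋ)=(0.200507, 0.551781) → end (x,ẋ)=(0.391799, 0.752106)
phase 3: p=0.6239, T=0.278, ωT=0.818015, cosh=1.353652, sinh=0.912345; start (x,ẋ)=(0.391799, 0.752106) → end (x,ẋ)=(0.542912, 0.394996)
phase 4: p=0.8576, T=0.486, ωT=1.430055, cosh=2.209112, sinh=1.969817; start (x,ẋ)=(0.542912, 0.394996) → end (x,ẋ)=(0.426844, -0.951399)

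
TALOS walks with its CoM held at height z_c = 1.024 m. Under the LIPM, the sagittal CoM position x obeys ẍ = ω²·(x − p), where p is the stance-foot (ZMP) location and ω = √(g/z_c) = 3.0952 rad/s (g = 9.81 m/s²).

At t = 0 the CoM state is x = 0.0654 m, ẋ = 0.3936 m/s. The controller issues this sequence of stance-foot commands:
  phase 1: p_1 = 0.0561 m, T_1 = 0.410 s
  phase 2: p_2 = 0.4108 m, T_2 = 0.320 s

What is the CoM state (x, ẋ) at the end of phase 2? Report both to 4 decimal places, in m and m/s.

x = 0.5148, ẋ = 0.7678

phase 1: p=0.0561, T=0.410, ωT=1.269032, cosh=1.919255, sinh=1.638152; start (x,ẋ)=(0.065400, 0.393600) → end (x,ẋ)=(0.282264, 0.802574)
phase 2: p=0.4108, T=0.320, ωT=0.990464, cosh=1.531944, sinh=1.160540; start (x,ẋ)=(0.282264, 0.802574) → end (x,ẋ)=(0.514814, 0.767784)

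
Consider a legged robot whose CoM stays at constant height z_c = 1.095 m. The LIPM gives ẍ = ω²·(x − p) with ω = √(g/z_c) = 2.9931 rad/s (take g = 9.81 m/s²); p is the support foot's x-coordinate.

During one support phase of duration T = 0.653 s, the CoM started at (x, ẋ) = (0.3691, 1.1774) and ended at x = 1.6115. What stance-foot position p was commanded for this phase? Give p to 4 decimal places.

p = 0.4146

ωT = 2.9931·0.653 = 1.954494; cosh(ωT) = 3.600992, sinh(ωT) = 3.459356
x(T) = p + (x₀−p)·cosh(ωT) + (ẋ₀/ω)·sinh(ωT) ⇒ p·(1 − cosh) = x(T) − x₀·cosh − (ẋ₀/ω)·sinh
numerator   = 1.6115 − (0.3691)·3.600992 − (1.1774/2.9931)·3.459356 = -1.078438
denominator = 1 − 3.600992 = -2.600992
p = -1.078438 / -2.600992 = 0.4146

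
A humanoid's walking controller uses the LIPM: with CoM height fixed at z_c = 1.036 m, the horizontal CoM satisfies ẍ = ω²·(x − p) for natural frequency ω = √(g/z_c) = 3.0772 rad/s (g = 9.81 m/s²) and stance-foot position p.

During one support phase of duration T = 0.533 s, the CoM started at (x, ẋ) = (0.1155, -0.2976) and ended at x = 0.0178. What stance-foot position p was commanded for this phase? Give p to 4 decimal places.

ωT = 3.0772·0.533 = 1.640148; cosh(ωT) = 2.674941, sinh(ωT) = 2.480990
x(T) = p + (x₀−p)·cosh(ωT) + (ẋ₀/ω)·sinh(ωT) ⇒ p·(1 − cosh) = x(T) − x₀·cosh − (ẋ₀/ω)·sinh
numerator   = 0.0178 − (0.1155)·2.674941 − (-0.2976/3.0772)·2.480990 = -0.051216
denominator = 1 − 2.674941 = -1.674941
p = -0.051216 / -1.674941 = 0.0306

p = 0.0306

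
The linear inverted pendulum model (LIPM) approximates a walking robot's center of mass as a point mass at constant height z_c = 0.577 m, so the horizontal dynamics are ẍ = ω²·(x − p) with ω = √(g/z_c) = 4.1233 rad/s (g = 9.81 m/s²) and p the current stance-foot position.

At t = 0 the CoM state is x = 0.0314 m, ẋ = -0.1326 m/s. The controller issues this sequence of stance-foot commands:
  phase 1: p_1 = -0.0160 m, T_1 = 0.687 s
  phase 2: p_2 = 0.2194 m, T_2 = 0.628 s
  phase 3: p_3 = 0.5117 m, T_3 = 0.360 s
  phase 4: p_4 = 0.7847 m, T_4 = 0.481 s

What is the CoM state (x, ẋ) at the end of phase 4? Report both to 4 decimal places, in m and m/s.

phase 1: p=-0.0160, T=0.687, ωT=2.832707, cosh=8.525125, sinh=8.466271; start (x,ẋ)=(0.031400, -0.132600) → end (x,ẋ)=(0.115827, 0.524254)
phase 2: p=0.2194, T=0.628, ωT=2.589432, cosh=6.698635, sinh=6.623573; start (x,ẋ)=(0.115827, 0.524254) → end (x,ẋ)=(0.367749, 0.683094)
phase 3: p=0.5117, T=0.360, ωT=1.484388, cosh=2.319453, sinh=2.092812; start (x,ẋ)=(0.367749, 0.683094) → end (x,ẋ)=(0.524521, 0.342207)
phase 4: p=0.7847, T=0.481, ωT=1.983307, cosh=3.702175, sinh=3.564562; start (x,ẋ)=(0.524521, 0.342207) → end (x,ẋ)=(0.117308, -2.557136)

x = 0.1173, ẋ = -2.5571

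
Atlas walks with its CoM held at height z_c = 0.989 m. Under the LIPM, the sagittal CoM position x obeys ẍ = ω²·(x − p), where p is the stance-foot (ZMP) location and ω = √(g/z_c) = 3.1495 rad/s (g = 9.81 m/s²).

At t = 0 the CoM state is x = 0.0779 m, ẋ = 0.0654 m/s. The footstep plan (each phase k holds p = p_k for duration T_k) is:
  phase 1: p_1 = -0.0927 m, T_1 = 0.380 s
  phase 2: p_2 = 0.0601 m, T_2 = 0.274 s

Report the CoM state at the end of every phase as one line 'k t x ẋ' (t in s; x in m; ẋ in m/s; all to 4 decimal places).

1 0.3800 0.2466 0.9260
2 0.6540 0.6069 1.8650

phase 1: p=-0.0927, T=0.380, ωT=1.196810, cosh=1.805850, sinh=1.503693; start (x,ẋ)=(0.077900, 0.065400) → end (x,ẋ)=(0.246602, 0.926044)
phase 2: p=0.0601, T=0.274, ωT=0.862963, cosh=1.396042, sinh=0.974132; start (x,ẋ)=(0.246602, 0.926044) → end (x,ẋ)=(0.606888, 1.864990)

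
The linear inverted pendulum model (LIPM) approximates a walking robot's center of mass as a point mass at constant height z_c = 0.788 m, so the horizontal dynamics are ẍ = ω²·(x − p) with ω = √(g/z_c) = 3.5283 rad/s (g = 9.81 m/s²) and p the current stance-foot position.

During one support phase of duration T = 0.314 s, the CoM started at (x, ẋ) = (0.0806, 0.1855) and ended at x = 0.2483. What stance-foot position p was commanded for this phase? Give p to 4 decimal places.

ωT = 3.5283·0.314 = 1.107886; cosh(ωT) = 1.679104, sinh(ωT) = 1.348847
x(T) = p + (x₀−p)·cosh(ωT) + (ẋ₀/ω)·sinh(ωT) ⇒ p·(1 − cosh) = x(T) − x₀·cosh − (ẋ₀/ω)·sinh
numerator   = 0.2483 − (0.0806)·1.679104 − (0.1855/3.5283)·1.348847 = 0.042049
denominator = 1 − 1.679104 = -0.679104
p = 0.042049 / -0.679104 = -0.0619

p = -0.0619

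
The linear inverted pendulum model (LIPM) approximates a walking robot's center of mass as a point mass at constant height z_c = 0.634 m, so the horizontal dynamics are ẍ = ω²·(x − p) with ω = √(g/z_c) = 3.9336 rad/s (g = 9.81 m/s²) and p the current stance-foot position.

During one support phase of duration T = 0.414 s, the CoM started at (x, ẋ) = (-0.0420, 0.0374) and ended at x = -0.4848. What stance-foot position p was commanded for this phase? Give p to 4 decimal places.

p = 0.2411

ωT = 3.9336·0.414 = 1.628510; cosh(ωT) = 2.646250, sinh(ωT) = 2.450028
x(T) = p + (x₀−p)·cosh(ωT) + (ẋ₀/ω)·sinh(ωT) ⇒ p·(1 − cosh) = x(T) − x₀·cosh − (ẋ₀/ω)·sinh
numerator   = -0.4848 − (-0.0420)·2.646250 − (0.0374/3.9336)·2.450028 = -0.396952
denominator = 1 − 2.646250 = -1.646250
p = -0.396952 / -1.646250 = 0.2411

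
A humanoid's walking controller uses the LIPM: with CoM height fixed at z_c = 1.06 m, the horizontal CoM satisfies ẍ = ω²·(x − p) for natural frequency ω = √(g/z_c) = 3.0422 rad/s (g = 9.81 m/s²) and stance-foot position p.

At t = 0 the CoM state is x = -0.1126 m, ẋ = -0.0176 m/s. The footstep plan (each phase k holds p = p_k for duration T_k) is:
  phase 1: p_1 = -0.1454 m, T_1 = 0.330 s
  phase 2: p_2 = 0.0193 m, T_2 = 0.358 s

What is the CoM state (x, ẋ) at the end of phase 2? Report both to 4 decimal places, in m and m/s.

phase 1: p=-0.1454, T=0.330, ωT=1.003926, cosh=1.547706, sinh=1.181268; start (x,ẋ)=(-0.112600, -0.017600) → end (x,ẋ)=(-0.101469, 0.090632)
phase 2: p=0.0193, T=0.358, ωT=1.089108, cosh=1.654069, sinh=1.317552; start (x,ẋ)=(-0.101469, 0.090632) → end (x,ẋ)=(-0.141208, -0.334162)

x = -0.1412, ẋ = -0.3342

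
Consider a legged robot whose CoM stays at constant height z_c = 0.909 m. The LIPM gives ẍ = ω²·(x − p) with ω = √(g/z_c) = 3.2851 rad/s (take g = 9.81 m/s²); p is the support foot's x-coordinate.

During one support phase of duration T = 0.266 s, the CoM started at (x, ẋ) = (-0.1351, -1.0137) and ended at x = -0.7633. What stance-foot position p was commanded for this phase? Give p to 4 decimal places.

ωT = 3.2851·0.266 = 0.873837; cosh(ωT) = 1.406717, sinh(ωT) = 0.989369
x(T) = p + (x₀−p)·cosh(ωT) + (ẋ₀/ω)·sinh(ωT) ⇒ p·(1 − cosh) = x(T) − x₀·cosh − (ẋ₀/ω)·sinh
numerator   = -0.7633 − (-0.1351)·1.406717 − (-1.0137/3.2851)·0.989369 = -0.267958
denominator = 1 − 1.406717 = -0.406717
p = -0.267958 / -0.406717 = 0.6588

p = 0.6588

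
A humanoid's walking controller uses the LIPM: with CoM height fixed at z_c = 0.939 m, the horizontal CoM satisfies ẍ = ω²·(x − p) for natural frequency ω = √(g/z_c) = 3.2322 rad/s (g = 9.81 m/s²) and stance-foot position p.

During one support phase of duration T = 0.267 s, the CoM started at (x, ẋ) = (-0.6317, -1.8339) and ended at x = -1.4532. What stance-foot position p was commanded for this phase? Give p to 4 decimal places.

p = 0.0469

ωT = 3.2322·0.267 = 0.862997; cosh(ωT) = 1.396075, sinh(ωT) = 0.974180
x(T) = p + (x₀−p)·cosh(ωT) + (ẋ₀/ω)·sinh(ωT) ⇒ p·(1 − cosh) = x(T) − x₀·cosh − (ẋ₀/ω)·sinh
numerator   = -1.4532 − (-0.6317)·1.396075 − (-1.8339/3.2322)·0.974180 = -0.018565
denominator = 1 − 1.396075 = -0.396075
p = -0.018565 / -0.396075 = 0.0469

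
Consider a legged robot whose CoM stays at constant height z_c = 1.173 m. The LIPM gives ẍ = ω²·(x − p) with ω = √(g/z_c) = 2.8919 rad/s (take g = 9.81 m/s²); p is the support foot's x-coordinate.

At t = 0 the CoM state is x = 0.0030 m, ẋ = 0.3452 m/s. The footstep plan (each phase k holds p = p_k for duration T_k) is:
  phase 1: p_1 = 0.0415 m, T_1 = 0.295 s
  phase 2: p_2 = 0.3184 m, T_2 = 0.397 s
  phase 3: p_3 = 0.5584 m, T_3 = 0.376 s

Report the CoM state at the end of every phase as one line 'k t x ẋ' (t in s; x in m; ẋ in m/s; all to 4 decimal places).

1 0.2950 0.1028 0.3717
2 0.6920 0.1265 -0.2392
3 1.0680 -0.2637 -2.0370

phase 1: p=0.0415, T=0.295, ωT=0.853110, cosh=1.386512, sinh=0.960424; start (x,ẋ)=(0.003000, 0.345200) → end (x,ẋ)=(0.102763, 0.371692)
phase 2: p=0.3184, T=0.397, ωT=1.148084, cosh=1.734696, sinh=1.417452; start (x,ẋ)=(0.102763, 0.371692) → end (x,ẋ)=(0.126519, -0.239151)
phase 3: p=0.5584, T=0.376, ωT=1.087354, cosh=1.651761, sinh=1.314654; start (x,ẋ)=(0.126519, -0.239151) → end (x,ẋ)=(-0.263683, -2.036968)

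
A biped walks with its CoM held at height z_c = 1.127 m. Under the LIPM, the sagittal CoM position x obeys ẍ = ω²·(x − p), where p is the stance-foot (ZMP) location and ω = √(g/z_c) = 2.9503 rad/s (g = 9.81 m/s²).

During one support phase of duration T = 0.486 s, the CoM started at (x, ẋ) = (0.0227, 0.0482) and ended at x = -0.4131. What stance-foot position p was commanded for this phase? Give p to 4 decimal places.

ωT = 2.9503·0.486 = 1.433846; cosh(ωT) = 2.216595, sinh(ωT) = 1.978205
x(T) = p + (x₀−p)·cosh(ωT) + (ẋ₀/ω)·sinh(ωT) ⇒ p·(1 − cosh) = x(T) − x₀·cosh − (ẋ₀/ω)·sinh
numerator   = -0.4131 − (0.0227)·2.216595 − (0.0482/2.9503)·1.978205 = -0.495735
denominator = 1 − 2.216595 = -1.216595
p = -0.495735 / -1.216595 = 0.4075

p = 0.4075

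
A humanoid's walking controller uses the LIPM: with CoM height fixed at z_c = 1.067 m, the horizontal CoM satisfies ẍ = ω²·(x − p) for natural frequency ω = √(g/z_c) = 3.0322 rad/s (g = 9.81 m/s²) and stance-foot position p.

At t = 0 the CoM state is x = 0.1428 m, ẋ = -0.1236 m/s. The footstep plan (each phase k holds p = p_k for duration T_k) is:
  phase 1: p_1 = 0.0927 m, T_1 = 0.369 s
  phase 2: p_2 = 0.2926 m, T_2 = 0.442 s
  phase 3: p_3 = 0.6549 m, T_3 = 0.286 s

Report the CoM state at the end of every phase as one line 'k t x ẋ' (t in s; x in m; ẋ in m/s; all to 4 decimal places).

1 0.3690 0.1218 -0.0017
2 0.8110 -0.0569 -0.9246
3 1.0970 -0.6406 -3.4099

phase 1: p=0.0927, T=0.369, ωT=1.118882, cosh=1.694037, sinh=1.367392; start (x,ẋ)=(0.142800, -0.123600) → end (x,ẋ)=(0.121833, -0.001658)
phase 2: p=0.2926, T=0.442, ωT=1.340232, cosh=2.040858, sinh=1.779073; start (x,ẋ)=(0.121833, -0.001658) → end (x,ẋ)=(-0.056884, -0.924588)
phase 3: p=0.6549, T=0.286, ωT=0.867209, cosh=1.400191, sinh=0.980068; start (x,ẋ)=(-0.056884, -0.924588) → end (x,ẋ)=(-0.640579, -3.409852)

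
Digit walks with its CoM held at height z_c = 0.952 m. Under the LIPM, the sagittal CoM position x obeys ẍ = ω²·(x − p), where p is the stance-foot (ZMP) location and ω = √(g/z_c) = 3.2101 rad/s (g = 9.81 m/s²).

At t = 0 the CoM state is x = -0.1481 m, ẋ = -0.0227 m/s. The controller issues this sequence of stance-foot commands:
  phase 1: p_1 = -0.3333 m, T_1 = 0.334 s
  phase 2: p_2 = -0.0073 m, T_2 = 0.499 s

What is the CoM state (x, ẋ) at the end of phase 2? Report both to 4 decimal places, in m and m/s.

x = 0.4489, ẋ = 1.6328

phase 1: p=-0.3333, T=0.334, ωT=1.072173, cosh=1.631993, sinh=1.289729; start (x,ẋ)=(-0.148100, -0.022700) → end (x,ẋ)=(-0.040175, 0.729711)
phase 2: p=-0.0073, T=0.499, ωT=1.601840, cosh=2.581840, sinh=2.380314; start (x,ẋ)=(-0.040175, 0.729711) → end (x,ẋ)=(0.448909, 1.632798)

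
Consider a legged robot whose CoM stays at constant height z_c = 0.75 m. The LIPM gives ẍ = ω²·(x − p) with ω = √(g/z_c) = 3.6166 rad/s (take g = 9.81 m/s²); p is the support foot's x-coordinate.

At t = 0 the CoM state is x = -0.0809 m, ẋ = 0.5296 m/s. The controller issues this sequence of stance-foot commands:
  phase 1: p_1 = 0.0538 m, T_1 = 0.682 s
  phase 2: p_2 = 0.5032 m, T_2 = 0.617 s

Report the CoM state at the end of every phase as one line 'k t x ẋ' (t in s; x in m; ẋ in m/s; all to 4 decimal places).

phase 1: p=0.0538, T=0.682, ωT=2.466521, cosh=5.933135, sinh=5.848255; start (x,ẋ)=(-0.080900, 0.529600) → end (x,ẋ)=(0.111001, 0.293175)
phase 2: p=0.5032, T=0.617, ωT=2.231442, cosh=4.710331, sinh=4.602957; start (x,ẋ)=(0.111001, 0.293175) → end (x,ẋ)=(-0.971053, -5.148003)

1 0.6820 0.1110 0.2932
2 1.2990 -0.9711 -5.1480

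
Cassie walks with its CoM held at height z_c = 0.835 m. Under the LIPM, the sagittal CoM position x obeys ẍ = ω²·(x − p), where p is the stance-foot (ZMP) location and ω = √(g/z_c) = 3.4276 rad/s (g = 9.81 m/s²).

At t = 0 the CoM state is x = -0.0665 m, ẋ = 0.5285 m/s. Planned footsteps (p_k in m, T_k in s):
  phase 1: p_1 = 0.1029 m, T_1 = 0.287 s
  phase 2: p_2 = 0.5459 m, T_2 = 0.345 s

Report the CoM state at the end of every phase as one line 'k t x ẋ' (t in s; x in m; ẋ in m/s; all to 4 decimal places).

phase 1: p=0.1029, T=0.287, ωT=0.983721, cosh=1.524153, sinh=1.150236; start (x,ẋ)=(-0.066500, 0.528500) → end (x,ẋ)=(0.022063, 0.137647)
phase 2: p=0.5459, T=0.345, ωT=1.182522, cosh=1.784548, sinh=1.478044; start (x,ẋ)=(0.022063, 0.137647) → end (x,ẋ)=(-0.329557, -2.408196)

1 0.2870 0.0221 0.1376
2 0.6320 -0.3296 -2.4082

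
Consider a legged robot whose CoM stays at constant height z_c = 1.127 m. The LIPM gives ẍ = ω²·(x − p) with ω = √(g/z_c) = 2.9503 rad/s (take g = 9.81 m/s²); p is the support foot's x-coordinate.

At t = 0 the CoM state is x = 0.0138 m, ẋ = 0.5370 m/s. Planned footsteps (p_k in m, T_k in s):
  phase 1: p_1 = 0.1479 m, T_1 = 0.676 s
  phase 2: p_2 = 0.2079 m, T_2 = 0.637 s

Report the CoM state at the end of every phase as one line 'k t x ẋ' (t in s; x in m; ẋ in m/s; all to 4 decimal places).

phase 1: p=0.1479, T=0.676, ωT=1.994403, cosh=3.741954, sinh=3.605859; start (x,ẋ)=(0.013800, 0.537000) → end (x,ẋ)=(0.302426, 0.582824)
phase 2: p=0.2079, T=0.637, ωT=1.879341, cosh=3.350939, sinh=3.198249; start (x,ẋ)=(0.302426, 0.582824) → end (x,ẋ)=(1.156456, 2.844936)

1 0.6760 0.3024 0.5828
2 1.3130 1.1565 2.8449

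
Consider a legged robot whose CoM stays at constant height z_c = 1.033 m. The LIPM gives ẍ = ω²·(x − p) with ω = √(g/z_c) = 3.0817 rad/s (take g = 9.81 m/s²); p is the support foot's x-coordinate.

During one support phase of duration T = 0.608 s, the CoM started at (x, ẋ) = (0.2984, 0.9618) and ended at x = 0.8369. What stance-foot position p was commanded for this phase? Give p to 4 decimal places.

p = 0.4929

ωT = 3.0817·0.608 = 1.873674; cosh(ωT) = 3.332867, sinh(ωT) = 3.179309
x(T) = p + (x₀−p)·cosh(ωT) + (ẋ₀/ω)·sinh(ωT) ⇒ p·(1 − cosh) = x(T) − x₀·cosh − (ẋ₀/ω)·sinh
numerator   = 0.8369 − (0.2984)·3.332867 − (0.9618/3.0817)·3.179309 = -1.149891
denominator = 1 − 3.332867 = -2.332867
p = -1.149891 / -2.332867 = 0.4929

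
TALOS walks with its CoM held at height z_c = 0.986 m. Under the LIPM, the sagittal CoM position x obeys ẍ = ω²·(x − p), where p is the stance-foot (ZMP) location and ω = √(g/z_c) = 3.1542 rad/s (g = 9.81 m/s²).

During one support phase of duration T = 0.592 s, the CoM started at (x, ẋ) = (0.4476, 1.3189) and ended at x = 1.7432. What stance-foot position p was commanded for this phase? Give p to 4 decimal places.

p = 0.4584

ωT = 3.1542·0.592 = 1.867286; cosh(ωT) = 3.312628, sinh(ωT) = 3.158086
x(T) = p + (x₀−p)·cosh(ωT) + (ẋ₀/ω)·sinh(ωT) ⇒ p·(1 − cosh) = x(T) − x₀·cosh − (ẋ₀/ω)·sinh
numerator   = 1.7432 − (0.4476)·3.312628 − (1.3189/3.1542)·3.158086 = -1.060057
denominator = 1 − 3.312628 = -2.312628
p = -1.060057 / -2.312628 = 0.4584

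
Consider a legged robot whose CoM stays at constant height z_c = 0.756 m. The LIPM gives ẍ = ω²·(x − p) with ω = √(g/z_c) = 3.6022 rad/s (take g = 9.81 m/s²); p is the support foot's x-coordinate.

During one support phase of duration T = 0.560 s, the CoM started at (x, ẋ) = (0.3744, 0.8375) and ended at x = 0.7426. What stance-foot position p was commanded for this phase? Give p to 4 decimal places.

ωT = 3.6022·0.560 = 2.017232; cosh(ωT) = 3.825255, sinh(ωT) = 3.692232
x(T) = p + (x₀−p)·cosh(ωT) + (ẋ₀/ω)·sinh(ωT) ⇒ p·(1 − cosh) = x(T) − x₀·cosh − (ẋ₀/ω)·sinh
numerator   = 0.7426 − (0.3744)·3.825255 − (0.8375/3.6022)·3.692232 = -1.548008
denominator = 1 − 3.825255 = -2.825255
p = -1.548008 / -2.825255 = 0.5479

p = 0.5479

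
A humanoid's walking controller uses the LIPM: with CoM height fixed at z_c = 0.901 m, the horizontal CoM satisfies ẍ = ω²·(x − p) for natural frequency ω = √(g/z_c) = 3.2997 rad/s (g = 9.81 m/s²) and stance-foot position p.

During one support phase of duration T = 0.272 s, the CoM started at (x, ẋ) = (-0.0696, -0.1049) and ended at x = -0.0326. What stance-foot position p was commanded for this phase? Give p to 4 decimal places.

ωT = 3.2997·0.272 = 0.897518; cosh(ωT) = 1.430543, sinh(ωT) = 1.022964
x(T) = p + (x₀−p)·cosh(ωT) + (ẋ₀/ω)·sinh(ωT) ⇒ p·(1 − cosh) = x(T) − x₀·cosh − (ẋ₀/ω)·sinh
numerator   = -0.0326 − (-0.0696)·1.430543 − (-0.1049/3.2997)·1.022964 = 0.099487
denominator = 1 − 1.430543 = -0.430543
p = 0.099487 / -0.430543 = -0.2311

p = -0.2311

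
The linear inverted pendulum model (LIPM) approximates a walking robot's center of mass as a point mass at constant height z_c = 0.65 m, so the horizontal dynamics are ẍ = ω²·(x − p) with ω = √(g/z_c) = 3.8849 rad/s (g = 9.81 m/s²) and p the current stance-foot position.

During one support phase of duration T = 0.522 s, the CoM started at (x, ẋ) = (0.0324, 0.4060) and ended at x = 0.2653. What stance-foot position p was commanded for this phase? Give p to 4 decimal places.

p = 0.0873

ωT = 3.8849·0.522 = 2.027918; cosh(ωT) = 3.864929, sinh(ωT) = 3.733320
x(T) = p + (x₀−p)·cosh(ωT) + (ẋ₀/ω)·sinh(ωT) ⇒ p·(1 − cosh) = x(T) − x₀·cosh − (ẋ₀/ω)·sinh
numerator   = 0.2653 − (0.0324)·3.864929 − (0.4060/3.8849)·3.733320 = -0.250082
denominator = 1 − 3.864929 = -2.864929
p = -0.250082 / -2.864929 = 0.0873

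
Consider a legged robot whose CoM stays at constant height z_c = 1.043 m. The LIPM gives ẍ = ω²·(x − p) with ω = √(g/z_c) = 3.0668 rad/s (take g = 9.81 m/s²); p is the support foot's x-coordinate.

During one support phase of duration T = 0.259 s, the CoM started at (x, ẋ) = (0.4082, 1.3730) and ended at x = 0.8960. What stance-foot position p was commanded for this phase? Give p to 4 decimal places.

ωT = 3.0668·0.259 = 0.794301; cosh(ωT) = 1.332395, sinh(ωT) = 0.880499
x(T) = p + (x₀−p)·cosh(ωT) + (ẋ₀/ω)·sinh(ωT) ⇒ p·(1 − cosh) = x(T) − x₀·cosh − (ẋ₀/ω)·sinh
numerator   = 0.8960 − (0.4082)·1.332395 − (1.3730/3.0668)·0.880499 = -0.042081
denominator = 1 − 1.332395 = -0.332395
p = -0.042081 / -0.332395 = 0.1266

p = 0.1266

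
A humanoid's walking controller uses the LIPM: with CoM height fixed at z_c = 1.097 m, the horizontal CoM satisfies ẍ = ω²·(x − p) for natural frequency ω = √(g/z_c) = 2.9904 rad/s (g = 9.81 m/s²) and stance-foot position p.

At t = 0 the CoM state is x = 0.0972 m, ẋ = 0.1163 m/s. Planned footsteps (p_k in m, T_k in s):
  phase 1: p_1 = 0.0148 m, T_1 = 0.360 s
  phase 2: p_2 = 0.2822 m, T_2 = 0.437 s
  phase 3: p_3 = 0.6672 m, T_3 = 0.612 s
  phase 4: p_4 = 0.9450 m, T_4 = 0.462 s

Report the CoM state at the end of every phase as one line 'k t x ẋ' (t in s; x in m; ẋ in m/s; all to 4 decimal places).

phase 1: p=0.0148, T=0.360, ωT=1.076544, cosh=1.637646, sinh=1.296875; start (x,ẋ)=(0.097200, 0.116300) → end (x,ẋ)=(0.200179, 0.510020)
phase 2: p=0.2822, T=0.437, ωT=1.306805, cosh=1.982517, sinh=1.711834; start (x,ẋ)=(0.200179, 0.510020) → end (x,ẋ)=(0.411549, 0.591251)
phase 3: p=0.6672, T=0.612, ωT=1.830125, cosh=3.197529, sinh=3.037136; start (x,ẋ)=(0.411549, 0.591251) → end (x,ẋ)=(0.450240, -0.431343)
phase 4: p=0.9450, T=0.462, ωT=1.381565, cosh=2.116156, sinh=1.864971; start (x,ẋ)=(0.450240, -0.431343) → end (x,ẋ)=(-0.370997, -3.672068)

1 0.3600 0.2002 0.5100
2 0.7970 0.4115 0.5913
3 1.4090 0.4502 -0.4313
4 1.8710 -0.3710 -3.6721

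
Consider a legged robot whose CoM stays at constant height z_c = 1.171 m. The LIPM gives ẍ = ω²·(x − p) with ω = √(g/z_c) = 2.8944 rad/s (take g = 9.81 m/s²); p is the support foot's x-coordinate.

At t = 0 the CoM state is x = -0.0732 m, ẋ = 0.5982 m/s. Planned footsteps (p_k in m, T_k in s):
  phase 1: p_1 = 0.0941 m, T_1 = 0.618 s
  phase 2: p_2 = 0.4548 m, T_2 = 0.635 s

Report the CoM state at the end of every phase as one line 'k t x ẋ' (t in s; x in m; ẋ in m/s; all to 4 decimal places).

phase 1: p=0.0941, T=0.618, ωT=1.788739, cosh=3.074538, sinh=2.907367; start (x,ẋ)=(-0.073200, 0.598200) → end (x,ẋ)=(0.180610, 0.431345)
phase 2: p=0.4548, T=0.635, ωT=1.837944, cosh=3.221375, sinh=3.062231; start (x,ẋ)=(0.180610, 0.431345) → end (x,ẋ)=(0.027887, -1.040711)

1 0.6180 0.1806 0.4313
2 1.2530 0.0279 -1.0407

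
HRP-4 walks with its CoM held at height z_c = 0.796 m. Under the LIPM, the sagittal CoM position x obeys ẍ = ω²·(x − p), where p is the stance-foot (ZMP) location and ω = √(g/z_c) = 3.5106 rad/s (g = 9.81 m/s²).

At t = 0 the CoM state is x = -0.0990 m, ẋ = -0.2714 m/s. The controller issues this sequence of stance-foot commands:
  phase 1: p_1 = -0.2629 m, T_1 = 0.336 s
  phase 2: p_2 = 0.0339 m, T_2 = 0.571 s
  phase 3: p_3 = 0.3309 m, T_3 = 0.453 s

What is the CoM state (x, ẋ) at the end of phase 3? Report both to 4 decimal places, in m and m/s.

x = -0.7062, ẋ = -3.4067

phase 1: p=-0.2629, T=0.336, ωT=1.179562, cosh=1.780181, sinh=1.472767; start (x,ẋ)=(-0.099000, -0.271400) → end (x,ẋ)=(-0.084986, 0.364271)
phase 2: p=0.0339, T=0.571, ωT=2.004553, cosh=3.778746, sinh=3.644026; start (x,ẋ)=(-0.084986, 0.364271) → end (x,ẋ)=(-0.037225, -0.144391)
phase 3: p=0.3309, T=0.453, ωT=1.590302, cosh=2.554547, sinh=2.350683; start (x,ẋ)=(-0.037225, -0.144391) → end (x,ẋ)=(-0.706177, -3.406736)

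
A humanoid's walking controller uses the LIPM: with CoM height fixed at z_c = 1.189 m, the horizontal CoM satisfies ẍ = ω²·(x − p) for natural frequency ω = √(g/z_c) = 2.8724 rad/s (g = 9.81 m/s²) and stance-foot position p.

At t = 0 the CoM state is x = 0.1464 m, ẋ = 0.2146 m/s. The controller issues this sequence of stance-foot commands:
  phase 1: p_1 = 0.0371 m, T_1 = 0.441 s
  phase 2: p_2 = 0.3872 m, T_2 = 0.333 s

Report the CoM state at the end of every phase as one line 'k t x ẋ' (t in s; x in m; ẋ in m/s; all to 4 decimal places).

phase 1: p=0.0371, T=0.441, ωT=1.266728, cosh=1.915487, sinh=1.633735; start (x,ẋ)=(0.146400, 0.214600) → end (x,ẋ)=(0.368521, 0.923980)
phase 2: p=0.3872, T=0.333, ωT=0.956509, cosh=1.493414, sinh=1.109182; start (x,ẋ)=(0.368521, 0.923980) → end (x,ẋ)=(0.716101, 1.320372)

1 0.4410 0.3685 0.9240
2 0.7740 0.7161 1.3204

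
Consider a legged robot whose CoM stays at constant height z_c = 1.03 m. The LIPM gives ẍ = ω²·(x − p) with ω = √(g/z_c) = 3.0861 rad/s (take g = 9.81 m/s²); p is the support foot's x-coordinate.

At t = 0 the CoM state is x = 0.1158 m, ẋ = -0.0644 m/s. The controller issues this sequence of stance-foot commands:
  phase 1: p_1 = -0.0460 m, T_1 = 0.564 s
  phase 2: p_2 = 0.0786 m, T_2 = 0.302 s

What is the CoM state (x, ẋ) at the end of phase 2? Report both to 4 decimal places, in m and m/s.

x = 0.9223, ẋ = 2.7162

phase 1: p=-0.0460, T=0.564, ωT=1.740560, cosh=2.937980, sinh=2.762558; start (x,ẋ)=(0.115800, -0.064400) → end (x,ẋ)=(0.371717, 1.190225)
phase 2: p=0.0786, T=0.302, ωT=0.932002, cosh=1.466677, sinh=1.072912; start (x,ẋ)=(0.371717, 1.190225) → end (x,ẋ)=(0.922300, 2.716218)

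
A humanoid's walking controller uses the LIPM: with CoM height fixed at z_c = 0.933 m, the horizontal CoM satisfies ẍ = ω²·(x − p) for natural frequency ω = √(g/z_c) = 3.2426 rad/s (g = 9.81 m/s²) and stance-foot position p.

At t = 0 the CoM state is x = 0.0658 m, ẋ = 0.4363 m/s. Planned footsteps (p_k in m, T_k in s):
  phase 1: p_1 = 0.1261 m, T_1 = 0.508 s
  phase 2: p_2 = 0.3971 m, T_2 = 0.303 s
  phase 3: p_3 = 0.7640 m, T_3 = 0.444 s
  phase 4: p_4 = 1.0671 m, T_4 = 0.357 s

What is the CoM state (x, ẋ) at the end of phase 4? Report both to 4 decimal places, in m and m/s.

phase 1: p=0.1261, T=0.508, ωT=1.647241, cosh=2.692607, sinh=2.500026; start (x,ẋ)=(0.065800, 0.436300) → end (x,ẋ)=(0.300121, 0.685957)
phase 2: p=0.3971, T=0.303, ωT=0.982508, cosh=1.522759, sinh=1.148388; start (x,ẋ)=(0.300121, 0.685957) → end (x,ẋ)=(0.492360, 0.683419)
phase 3: p=0.7640, T=0.444, ωT=1.439714, cosh=2.228243, sinh=1.991248; start (x,ẋ)=(0.492360, 0.683419) → end (x,ẋ)=(0.578401, -0.231106)
phase 4: p=1.0671, T=0.357, ωT=1.157608, cosh=1.748275, sinh=1.434038; start (x,ẋ)=(0.578401, -0.231106) → end (x,ẋ)=(0.110513, -2.676494)

x = 0.1105, ẋ = -2.6765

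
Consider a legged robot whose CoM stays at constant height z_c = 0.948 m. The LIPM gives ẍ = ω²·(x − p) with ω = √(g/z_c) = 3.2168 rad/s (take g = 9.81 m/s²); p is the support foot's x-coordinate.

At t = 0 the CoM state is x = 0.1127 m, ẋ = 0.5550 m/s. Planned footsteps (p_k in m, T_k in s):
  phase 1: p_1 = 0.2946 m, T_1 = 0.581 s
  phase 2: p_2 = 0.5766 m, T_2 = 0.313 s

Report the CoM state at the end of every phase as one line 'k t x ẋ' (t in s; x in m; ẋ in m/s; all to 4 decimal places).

phase 1: p=0.2946, T=0.581, ωT=1.868961, cosh=3.317921, sinh=3.163637; start (x,ẋ)=(0.112700, 0.555000) → end (x,ẋ)=(0.236898, -0.009712)
phase 2: p=0.5766, T=0.313, ωT=1.006858, cosh=1.551177, sinh=1.185812; start (x,ẋ)=(0.236898, -0.009712) → end (x,ẋ)=(0.046082, -1.310865)

1 0.5810 0.2369 -0.0097
2 0.8940 0.0461 -1.3109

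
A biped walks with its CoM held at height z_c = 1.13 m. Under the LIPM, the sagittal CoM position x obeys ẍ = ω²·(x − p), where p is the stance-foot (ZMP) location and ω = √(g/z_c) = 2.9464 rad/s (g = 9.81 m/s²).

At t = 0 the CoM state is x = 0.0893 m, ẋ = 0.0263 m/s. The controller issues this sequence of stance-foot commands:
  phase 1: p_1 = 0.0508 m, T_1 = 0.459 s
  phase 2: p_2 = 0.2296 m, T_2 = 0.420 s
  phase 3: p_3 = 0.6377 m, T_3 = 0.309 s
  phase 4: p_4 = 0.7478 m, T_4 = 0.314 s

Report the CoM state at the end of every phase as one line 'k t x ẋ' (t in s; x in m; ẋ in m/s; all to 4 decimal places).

phase 1: p=0.0508, T=0.459, ωT=1.352398, cosh=2.062652, sinh=1.804033; start (x,ẋ)=(0.089300, 0.026300) → end (x,ẋ)=(0.146315, 0.258891)
phase 2: p=0.2296, T=0.420, ωT=1.237488, cosh=1.868528, sinh=1.578416; start (x,ẋ)=(0.146315, 0.258891) → end (x,ẋ)=(0.212670, 0.096416)
phase 3: p=0.6377, T=0.309, ωT=0.910438, cosh=1.443879, sinh=1.041531; start (x,ẋ)=(0.212670, 0.096416) → end (x,ẋ)=(0.058091, -1.165103)
phase 4: p=0.7478, T=0.314, ωT=0.925170, cosh=1.459380, sinh=1.062916; start (x,ẋ)=(0.058091, -1.165103) → end (x,ẋ)=(-0.679059, -3.860342)

1 0.4590 0.1463 0.2589
2 0.8790 0.2127 0.0964
3 1.1880 0.0581 -1.1651
4 1.5020 -0.6791 -3.8603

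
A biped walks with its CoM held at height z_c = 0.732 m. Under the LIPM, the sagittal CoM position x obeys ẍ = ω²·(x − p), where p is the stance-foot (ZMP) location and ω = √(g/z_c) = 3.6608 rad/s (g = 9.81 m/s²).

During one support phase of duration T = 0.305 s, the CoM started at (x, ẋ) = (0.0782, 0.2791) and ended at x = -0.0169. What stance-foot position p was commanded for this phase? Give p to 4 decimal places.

ωT = 3.6608·0.305 = 1.116544; cosh(ωT) = 1.690845, sinh(ωT) = 1.363435
x(T) = p + (x₀−p)·cosh(ωT) + (ẋ₀/ω)·sinh(ωT) ⇒ p·(1 − cosh) = x(T) − x₀·cosh − (ẋ₀/ω)·sinh
numerator   = -0.0169 − (0.0782)·1.690845 − (0.2791/3.6608)·1.363435 = -0.253073
denominator = 1 − 1.690845 = -0.690845
p = -0.253073 / -0.690845 = 0.3663

p = 0.3663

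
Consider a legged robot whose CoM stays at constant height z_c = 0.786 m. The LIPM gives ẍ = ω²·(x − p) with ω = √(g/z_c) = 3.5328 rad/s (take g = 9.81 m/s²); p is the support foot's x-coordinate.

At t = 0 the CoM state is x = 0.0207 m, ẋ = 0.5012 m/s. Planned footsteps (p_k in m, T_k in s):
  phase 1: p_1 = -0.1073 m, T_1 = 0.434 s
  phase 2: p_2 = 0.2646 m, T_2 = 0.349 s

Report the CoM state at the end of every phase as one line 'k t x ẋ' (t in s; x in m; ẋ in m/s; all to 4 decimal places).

1 0.4340 0.5164 2.2139
2 0.7830 1.7171 5.5173

phase 1: p=-0.1073, T=0.434, ωT=1.533235, cosh=2.424489, sinh=2.208653; start (x,ẋ)=(0.020700, 0.501200) → end (x,ẋ)=(0.516377, 2.213903)
phase 2: p=0.2646, T=0.349, ωT=1.232947, cosh=1.861380, sinh=1.569948; start (x,ẋ)=(0.516377, 2.213903) → end (x,ẋ)=(1.717094, 5.517349)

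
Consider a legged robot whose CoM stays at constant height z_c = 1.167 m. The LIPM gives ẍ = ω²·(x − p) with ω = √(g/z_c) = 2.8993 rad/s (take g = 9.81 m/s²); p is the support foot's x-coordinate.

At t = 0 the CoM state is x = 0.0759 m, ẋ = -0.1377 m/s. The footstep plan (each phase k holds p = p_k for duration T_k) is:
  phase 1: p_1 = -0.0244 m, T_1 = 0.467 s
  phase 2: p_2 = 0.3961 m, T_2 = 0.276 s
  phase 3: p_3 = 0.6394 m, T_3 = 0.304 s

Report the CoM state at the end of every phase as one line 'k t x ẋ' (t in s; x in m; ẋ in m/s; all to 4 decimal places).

1 0.4670 0.0969 0.2411
2 0.7430 0.0698 -0.4480
3 1.0470 -0.3206 -2.2850

phase 1: p=-0.0244, T=0.467, ωT=1.353973, cosh=2.065497, sinh=1.807285; start (x,ẋ)=(0.075900, -0.137700) → end (x,ẋ)=(0.096934, 0.241139)
phase 2: p=0.3961, T=0.276, ωT=0.800207, cosh=1.337619, sinh=0.888383; start (x,ẋ)=(0.096934, 0.241139) → end (x,ẋ)=(0.069818, -0.448007)
phase 3: p=0.6394, T=0.304, ωT=0.881387, cosh=1.414227, sinh=1.000019; start (x,ẋ)=(0.069818, -0.448007) → end (x,ẋ)=(-0.320644, -2.285005)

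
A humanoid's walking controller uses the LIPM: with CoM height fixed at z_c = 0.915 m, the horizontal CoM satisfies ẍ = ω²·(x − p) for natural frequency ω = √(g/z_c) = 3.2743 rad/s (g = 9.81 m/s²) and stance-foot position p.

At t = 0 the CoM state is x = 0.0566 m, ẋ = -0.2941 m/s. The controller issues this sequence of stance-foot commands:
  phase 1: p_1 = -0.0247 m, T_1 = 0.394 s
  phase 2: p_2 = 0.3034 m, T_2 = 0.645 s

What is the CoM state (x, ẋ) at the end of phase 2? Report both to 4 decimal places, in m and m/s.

phase 1: p=-0.0247, T=0.394, ωT=1.290074, cosh=1.954153, sinh=1.678903; start (x,ẋ)=(0.056600, -0.294100) → end (x,ẋ)=(-0.016628, -0.127792)
phase 2: p=0.3034, T=0.645, ωT=2.111924, cosh=4.192564, sinh=4.071559; start (x,ẋ)=(-0.016628, -0.127792) → end (x,ẋ)=(-1.197244, -4.802224)

x = -1.1972, ẋ = -4.8022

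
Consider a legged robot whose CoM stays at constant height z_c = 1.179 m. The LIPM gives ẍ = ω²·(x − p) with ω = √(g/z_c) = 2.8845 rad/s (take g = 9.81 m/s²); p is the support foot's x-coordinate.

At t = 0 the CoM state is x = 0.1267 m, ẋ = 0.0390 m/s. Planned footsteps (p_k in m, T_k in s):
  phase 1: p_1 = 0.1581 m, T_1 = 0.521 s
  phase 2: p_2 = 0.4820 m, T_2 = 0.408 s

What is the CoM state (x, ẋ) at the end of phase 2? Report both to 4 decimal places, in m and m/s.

phase 1: p=0.1581, T=0.521, ωT=1.502825, cosh=2.358433, sinh=2.135932; start (x,ẋ)=(0.126700, 0.039000) → end (x,ẋ)=(0.112924, -0.101480)
phase 2: p=0.4820, T=0.408, ωT=1.176876, cosh=1.776232, sinh=1.467992; start (x,ẋ)=(0.112924, -0.101480) → end (x,ẋ)=(-0.225210, -1.743074)

x = -0.2252, ẋ = -1.7431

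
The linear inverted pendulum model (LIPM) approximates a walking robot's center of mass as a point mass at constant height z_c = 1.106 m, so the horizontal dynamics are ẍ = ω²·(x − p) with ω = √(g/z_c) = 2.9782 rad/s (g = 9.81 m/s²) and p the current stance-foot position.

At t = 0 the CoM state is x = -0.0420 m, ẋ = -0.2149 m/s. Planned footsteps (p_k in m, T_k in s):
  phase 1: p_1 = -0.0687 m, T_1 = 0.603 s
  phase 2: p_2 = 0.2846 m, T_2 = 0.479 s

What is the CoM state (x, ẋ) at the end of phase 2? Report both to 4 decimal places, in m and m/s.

x = -1.0617, ẋ = -3.7687

phase 1: p=-0.0687, T=0.603, ωT=1.795855, cosh=3.095303, sinh=2.929318; start (x,ẋ)=(-0.042000, -0.214900) → end (x,ẋ)=(-0.197428, -0.432247)
phase 2: p=0.2846, T=0.479, ωT=1.426558, cosh=2.202237, sinh=1.962103; start (x,ẋ)=(-0.197428, -0.432247) → end (x,ẋ)=(-1.061714, -3.768660)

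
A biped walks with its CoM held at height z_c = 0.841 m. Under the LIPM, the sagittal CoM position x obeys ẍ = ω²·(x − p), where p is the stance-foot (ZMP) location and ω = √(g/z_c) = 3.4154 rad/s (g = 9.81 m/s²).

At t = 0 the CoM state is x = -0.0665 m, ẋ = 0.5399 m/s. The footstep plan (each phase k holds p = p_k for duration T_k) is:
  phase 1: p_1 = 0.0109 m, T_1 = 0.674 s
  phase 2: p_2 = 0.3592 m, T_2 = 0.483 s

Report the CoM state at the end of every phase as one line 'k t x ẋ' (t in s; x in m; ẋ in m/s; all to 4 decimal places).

phase 1: p=0.0109, T=0.674, ωT=2.301980, cosh=5.047004, sinh=4.946943; start (x,ẋ)=(-0.066500, 0.539900) → end (x,ẋ)=(0.402265, 1.417143)
phase 2: p=0.3592, T=0.483, ωT=1.649638, cosh=2.698608, sinh=2.506488; start (x,ẋ)=(0.402265, 1.417143) → end (x,ẋ)=(1.515427, 4.192982)

1 0.6740 0.4023 1.4171
2 1.1570 1.5154 4.1930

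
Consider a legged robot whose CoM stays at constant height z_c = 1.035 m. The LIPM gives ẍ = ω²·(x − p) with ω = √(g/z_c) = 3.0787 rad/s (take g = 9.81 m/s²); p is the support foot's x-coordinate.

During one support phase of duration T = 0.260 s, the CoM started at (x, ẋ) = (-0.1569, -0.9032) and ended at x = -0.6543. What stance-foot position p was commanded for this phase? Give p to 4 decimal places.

ωT = 3.0787·0.260 = 0.800462; cosh(ωT) = 1.337845, sinh(ωT) = 0.888724
x(T) = p + (x₀−p)·cosh(ωT) + (ẋ₀/ω)·sinh(ωT) ⇒ p·(1 − cosh) = x(T) − x₀·cosh − (ẋ₀/ω)·sinh
numerator   = -0.6543 − (-0.1569)·1.337845 − (-0.9032/3.0787)·0.888724 = -0.183667
denominator = 1 − 1.337845 = -0.337845
p = -0.183667 / -0.337845 = 0.5436

p = 0.5436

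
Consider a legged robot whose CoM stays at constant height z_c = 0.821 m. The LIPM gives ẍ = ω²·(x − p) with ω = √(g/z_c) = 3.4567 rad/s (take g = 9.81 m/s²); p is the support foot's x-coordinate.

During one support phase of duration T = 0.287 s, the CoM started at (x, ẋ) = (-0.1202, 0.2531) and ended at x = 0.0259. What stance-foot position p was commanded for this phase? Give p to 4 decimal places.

ωT = 3.4567·0.287 = 0.992073; cosh(ωT) = 1.533813, sinh(ωT) = 1.163006
x(T) = p + (x₀−p)·cosh(ωT) + (ẋ₀/ω)·sinh(ωT) ⇒ p·(1 − cosh) = x(T) − x₀·cosh − (ẋ₀/ω)·sinh
numerator   = 0.0259 − (-0.1202)·1.533813 − (0.2531/3.4567)·1.163006 = 0.125109
denominator = 1 − 1.533813 = -0.533813
p = 0.125109 / -0.533813 = -0.2344

p = -0.2344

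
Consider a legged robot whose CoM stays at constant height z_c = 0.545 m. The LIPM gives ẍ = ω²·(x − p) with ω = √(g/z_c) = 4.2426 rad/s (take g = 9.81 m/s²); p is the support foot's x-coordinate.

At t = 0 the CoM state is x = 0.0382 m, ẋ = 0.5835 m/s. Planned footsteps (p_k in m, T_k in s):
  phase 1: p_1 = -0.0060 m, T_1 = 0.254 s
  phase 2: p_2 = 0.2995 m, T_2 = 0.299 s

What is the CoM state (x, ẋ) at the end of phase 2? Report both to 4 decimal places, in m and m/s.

x = 0.6581, ẋ = 1.9238

phase 1: p=-0.0060, T=0.254, ωT=1.077620, cosh=1.639043, sinh=1.298638; start (x,ẋ)=(0.038200, 0.583500) → end (x,ẋ)=(0.245052, 1.199906)
phase 2: p=0.2995, T=0.299, ωT=1.268537, cosh=1.918445, sinh=1.637203; start (x,ẋ)=(0.245052, 1.199906) → end (x,ẋ)=(0.658084, 1.923758)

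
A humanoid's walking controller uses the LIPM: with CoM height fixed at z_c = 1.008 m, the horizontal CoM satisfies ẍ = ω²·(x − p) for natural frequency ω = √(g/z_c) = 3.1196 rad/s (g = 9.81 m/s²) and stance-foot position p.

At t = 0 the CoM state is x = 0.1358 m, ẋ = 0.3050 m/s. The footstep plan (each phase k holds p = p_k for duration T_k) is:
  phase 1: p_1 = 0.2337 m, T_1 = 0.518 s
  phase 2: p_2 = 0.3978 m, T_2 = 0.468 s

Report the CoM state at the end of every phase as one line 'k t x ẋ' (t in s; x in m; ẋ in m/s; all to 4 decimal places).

phase 1: p=0.2337, T=0.518, ωT=1.615953, cosh=2.615691, sinh=2.416990; start (x,ẋ)=(0.135800, 0.305000) → end (x,ẋ)=(0.213930, 0.059616)
phase 2: p=0.3978, T=0.468, ωT=1.459973, cosh=2.269042, sinh=2.036800; start (x,ẋ)=(0.213930, 0.059616) → end (x,ẋ)=(0.019515, -1.033037)

1 0.5180 0.2139 0.0596
2 0.9860 0.0195 -1.0330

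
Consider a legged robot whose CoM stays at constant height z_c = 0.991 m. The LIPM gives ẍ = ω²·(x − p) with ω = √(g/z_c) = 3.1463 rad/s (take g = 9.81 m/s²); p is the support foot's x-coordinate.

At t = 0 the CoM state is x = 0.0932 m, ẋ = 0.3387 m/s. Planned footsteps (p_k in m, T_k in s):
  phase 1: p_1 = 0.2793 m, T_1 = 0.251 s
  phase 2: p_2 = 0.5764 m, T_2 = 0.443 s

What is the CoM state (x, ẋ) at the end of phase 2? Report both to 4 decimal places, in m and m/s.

x = -0.4239, ẋ = -2.8112

phase 1: p=0.2793, T=0.251, ωT=0.789721, cosh=1.328377, sinh=0.874406; start (x,ẋ)=(0.093200, 0.338700) → end (x,ẋ)=(0.126219, -0.062066)
phase 2: p=0.5764, T=0.443, ωT=1.393811, cosh=2.139154, sinh=1.891026; start (x,ẋ)=(0.126219, -0.062066) → end (x,ẋ)=(-0.423910, -2.811226)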